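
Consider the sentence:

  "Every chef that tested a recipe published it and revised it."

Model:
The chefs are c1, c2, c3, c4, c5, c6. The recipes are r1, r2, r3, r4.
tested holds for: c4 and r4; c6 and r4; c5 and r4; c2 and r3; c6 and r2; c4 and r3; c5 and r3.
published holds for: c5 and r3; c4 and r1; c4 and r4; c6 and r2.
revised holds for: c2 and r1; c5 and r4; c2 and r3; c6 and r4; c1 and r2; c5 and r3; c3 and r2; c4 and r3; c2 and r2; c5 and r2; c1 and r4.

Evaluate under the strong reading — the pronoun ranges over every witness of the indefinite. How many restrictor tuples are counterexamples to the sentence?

"it" takes "a recipe" as antecedent — a donkey pronoun bound across the clause boundary.
Strong reading: for every (c,r) with tested(c,r), published(c,r) ∧ revised(c,r).
Restrictor pairs: (c2,r3) ✗  (c4,r3) ✗  (c4,r4) ✗  (c5,r3) ✓  (c5,r4) ✗  (c6,r2) ✗  (c6,r4) ✗
Counterexamples (restrictor pairs failing the scope): 6.

6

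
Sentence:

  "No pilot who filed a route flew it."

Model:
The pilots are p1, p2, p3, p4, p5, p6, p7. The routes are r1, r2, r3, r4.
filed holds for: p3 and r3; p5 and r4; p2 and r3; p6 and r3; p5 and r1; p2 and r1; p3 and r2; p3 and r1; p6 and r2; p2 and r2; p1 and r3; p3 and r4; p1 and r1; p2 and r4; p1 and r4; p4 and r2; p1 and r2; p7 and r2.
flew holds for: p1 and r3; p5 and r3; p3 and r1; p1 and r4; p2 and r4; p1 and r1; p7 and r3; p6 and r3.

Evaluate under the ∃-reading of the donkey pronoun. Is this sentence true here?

"it" takes "a route" as antecedent — a donkey pronoun bound across the clause boundary.
Truth condition: for no (p,r) with filed(p,r) does flew(p,r) hold.
Restrictor pairs — does the scope hold? (p1,r1):holds  (p1,r2):fails  (p1,r3):holds  (p1,r4):holds  (p2,r1):fails  (p2,r2):fails  (p2,r3):fails  (p2,r4):holds  (p3,r1):holds  (p3,r2):fails  (p3,r3):fails  (p3,r4):fails  (p4,r2):fails  (p5,r1):fails  (p5,r4):fails  (p6,r2):fails  (p6,r3):holds  (p7,r2):fails
Scope holds for 6 pair(s), so the sentence is false.

False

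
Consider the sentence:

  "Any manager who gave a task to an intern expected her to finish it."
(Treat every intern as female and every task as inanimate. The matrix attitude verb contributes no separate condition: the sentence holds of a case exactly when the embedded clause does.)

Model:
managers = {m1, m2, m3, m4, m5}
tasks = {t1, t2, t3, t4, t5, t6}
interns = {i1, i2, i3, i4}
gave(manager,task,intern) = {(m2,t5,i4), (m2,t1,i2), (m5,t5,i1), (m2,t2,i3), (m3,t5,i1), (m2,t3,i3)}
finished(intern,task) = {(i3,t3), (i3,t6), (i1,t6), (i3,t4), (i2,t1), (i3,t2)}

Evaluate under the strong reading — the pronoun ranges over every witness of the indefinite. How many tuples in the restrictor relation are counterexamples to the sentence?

"her" takes "an intern" as antecedent and "it" takes "a task"; both are donkey pronouns co-varying with the restrictor.
Strong reading: for every (m,t,i) with gave(m,t,i), finished(i,t).
Restrictor triples: (m2,t1,i2)→finished(i2,t1) ✓  (m2,t2,i3)→finished(i3,t2) ✓  (m2,t3,i3)→finished(i3,t3) ✓  (m2,t5,i4)→finished(i4,t5) ✗  (m3,t5,i1)→finished(i1,t5) ✗  (m5,t5,i1)→finished(i1,t5) ✗
Counterexamples (restrictor triples failing the scope): 3.

3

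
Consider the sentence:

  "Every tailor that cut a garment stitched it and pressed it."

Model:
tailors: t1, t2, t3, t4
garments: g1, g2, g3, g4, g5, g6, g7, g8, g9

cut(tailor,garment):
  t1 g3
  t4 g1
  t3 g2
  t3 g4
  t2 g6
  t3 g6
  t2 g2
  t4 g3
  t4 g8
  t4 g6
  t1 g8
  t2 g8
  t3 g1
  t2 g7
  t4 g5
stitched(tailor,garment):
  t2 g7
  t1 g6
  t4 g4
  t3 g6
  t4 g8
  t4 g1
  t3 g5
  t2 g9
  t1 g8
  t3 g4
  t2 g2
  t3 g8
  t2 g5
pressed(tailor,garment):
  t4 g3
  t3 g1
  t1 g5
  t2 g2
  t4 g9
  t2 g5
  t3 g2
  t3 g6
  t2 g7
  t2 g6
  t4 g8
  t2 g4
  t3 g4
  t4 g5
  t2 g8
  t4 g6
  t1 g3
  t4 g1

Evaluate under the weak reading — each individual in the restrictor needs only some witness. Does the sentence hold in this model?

"it" takes "a garment" as antecedent — a donkey pronoun bound across the clause boundary.
Weak reading: every tailor t with some cut-garment has at least one cut-garment g such that stitched(t,g) ∧ pressed(t,g).
Per tailor: t1:✗  t2:✓  t3:✓  t4:✓
t1 has no witness among its cut-garments.

False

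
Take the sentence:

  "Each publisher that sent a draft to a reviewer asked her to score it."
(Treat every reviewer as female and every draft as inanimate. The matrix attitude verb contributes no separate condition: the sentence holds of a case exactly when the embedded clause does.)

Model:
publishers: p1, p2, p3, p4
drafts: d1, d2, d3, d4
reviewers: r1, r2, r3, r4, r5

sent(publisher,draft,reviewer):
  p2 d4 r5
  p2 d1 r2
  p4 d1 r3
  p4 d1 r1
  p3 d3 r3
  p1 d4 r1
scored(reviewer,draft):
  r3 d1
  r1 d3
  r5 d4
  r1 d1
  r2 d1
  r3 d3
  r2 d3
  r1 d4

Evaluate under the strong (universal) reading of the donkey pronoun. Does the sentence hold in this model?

True

"her" takes "a reviewer" as antecedent and "it" takes "a draft"; both are donkey pronouns co-varying with the restrictor.
Strong reading: for every (p,d,r) with sent(p,d,r), scored(r,d).
Restrictor triples: (p1,d4,r1)→scored(r1,d4) ✓  (p2,d1,r2)→scored(r2,d1) ✓  (p2,d4,r5)→scored(r5,d4) ✓  (p3,d3,r3)→scored(r3,d3) ✓  (p4,d1,r1)→scored(r1,d1) ✓  (p4,d1,r3)→scored(r3,d1) ✓
Every restrictor triple satisfies the scope.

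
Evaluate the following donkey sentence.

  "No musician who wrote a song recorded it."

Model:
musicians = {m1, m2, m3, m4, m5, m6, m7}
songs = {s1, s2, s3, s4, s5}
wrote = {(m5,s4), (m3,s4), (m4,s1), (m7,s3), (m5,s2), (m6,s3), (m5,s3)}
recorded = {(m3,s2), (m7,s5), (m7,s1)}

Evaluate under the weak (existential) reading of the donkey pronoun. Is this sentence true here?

"it" takes "a song" as antecedent — a donkey pronoun bound across the clause boundary.
Truth condition: for no (m,s) with wrote(m,s) does recorded(m,s) hold.
Restrictor pairs — does the scope hold? (m3,s4):fails  (m4,s1):fails  (m5,s2):fails  (m5,s3):fails  (m5,s4):fails  (m6,s3):fails  (m7,s3):fails
Scope holds for no restrictor pair, so the sentence is true.

True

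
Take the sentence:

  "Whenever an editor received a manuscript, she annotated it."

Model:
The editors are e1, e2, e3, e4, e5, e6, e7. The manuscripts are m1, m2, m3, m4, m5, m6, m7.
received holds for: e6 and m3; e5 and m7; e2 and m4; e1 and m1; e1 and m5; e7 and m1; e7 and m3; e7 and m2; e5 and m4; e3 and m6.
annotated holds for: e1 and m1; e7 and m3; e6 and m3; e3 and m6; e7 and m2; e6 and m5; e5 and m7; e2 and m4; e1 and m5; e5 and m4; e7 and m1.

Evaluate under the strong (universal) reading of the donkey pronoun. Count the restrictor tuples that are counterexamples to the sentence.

0

"it" takes "a manuscript" as antecedent — a donkey pronoun bound across the clause boundary.
Strong reading: for every (e,m) with received(e,m), annotated(e,m).
Restrictor pairs: (e1,m1) ✓  (e1,m5) ✓  (e2,m4) ✓  (e3,m6) ✓  (e5,m4) ✓  (e5,m7) ✓  (e6,m3) ✓  (e7,m1) ✓  (e7,m2) ✓  (e7,m3) ✓
Counterexamples (restrictor pairs failing the scope): 0.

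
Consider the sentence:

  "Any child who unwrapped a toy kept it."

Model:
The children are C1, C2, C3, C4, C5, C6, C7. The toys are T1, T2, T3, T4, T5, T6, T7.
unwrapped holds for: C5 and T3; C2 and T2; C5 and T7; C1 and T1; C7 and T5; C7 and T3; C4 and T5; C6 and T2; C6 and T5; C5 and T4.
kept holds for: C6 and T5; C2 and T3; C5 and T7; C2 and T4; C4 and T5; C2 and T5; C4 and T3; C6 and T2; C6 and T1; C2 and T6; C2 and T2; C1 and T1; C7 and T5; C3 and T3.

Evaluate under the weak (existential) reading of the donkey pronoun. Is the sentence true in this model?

True

"it" takes "a toy" as antecedent — a donkey pronoun bound across the clause boundary.
Weak reading: every child c with some unwrapped-toy has at least one unwrapped-toy t such that kept(c,t).
Per child: C1:✓  C2:✓  C4:✓  C5:✓  C6:✓  C7:✓
Every child in the restrictor has a witness.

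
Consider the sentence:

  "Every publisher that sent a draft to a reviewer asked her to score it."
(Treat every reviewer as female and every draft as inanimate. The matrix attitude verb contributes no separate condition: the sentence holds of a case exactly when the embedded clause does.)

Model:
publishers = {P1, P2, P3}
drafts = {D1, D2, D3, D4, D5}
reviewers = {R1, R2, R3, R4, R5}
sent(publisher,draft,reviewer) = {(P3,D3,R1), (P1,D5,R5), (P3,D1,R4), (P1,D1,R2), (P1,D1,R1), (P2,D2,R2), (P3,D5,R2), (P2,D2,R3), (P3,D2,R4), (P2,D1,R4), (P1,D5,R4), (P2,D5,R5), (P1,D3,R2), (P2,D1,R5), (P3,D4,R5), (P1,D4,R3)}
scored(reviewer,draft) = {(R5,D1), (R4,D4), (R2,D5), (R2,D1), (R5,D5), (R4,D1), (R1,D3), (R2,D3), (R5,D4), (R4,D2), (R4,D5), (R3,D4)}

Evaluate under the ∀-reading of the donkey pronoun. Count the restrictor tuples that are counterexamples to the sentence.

"her" takes "a reviewer" as antecedent and "it" takes "a draft"; both are donkey pronouns co-varying with the restrictor.
Strong reading: for every (p,d,r) with sent(p,d,r), scored(r,d).
Restrictor triples: (P1,D1,R1)→scored(R1,D1) ✗  (P1,D1,R2)→scored(R2,D1) ✓  (P1,D3,R2)→scored(R2,D3) ✓  (P1,D4,R3)→scored(R3,D4) ✓  (P1,D5,R4)→scored(R4,D5) ✓  (P1,D5,R5)→scored(R5,D5) ✓  (P2,D1,R4)→scored(R4,D1) ✓  (P2,D1,R5)→scored(R5,D1) ✓  (P2,D2,R2)→scored(R2,D2) ✗  (P2,D2,R3)→scored(R3,D2) ✗  (P2,D5,R5)→scored(R5,D5) ✓  (P3,D1,R4)→scored(R4,D1) ✓  (P3,D2,R4)→scored(R4,D2) ✓  (P3,D3,R1)→scored(R1,D3) ✓  (P3,D4,R5)→scored(R5,D4) ✓  (P3,D5,R2)→scored(R2,D5) ✓
Counterexamples (restrictor triples failing the scope): 3.

3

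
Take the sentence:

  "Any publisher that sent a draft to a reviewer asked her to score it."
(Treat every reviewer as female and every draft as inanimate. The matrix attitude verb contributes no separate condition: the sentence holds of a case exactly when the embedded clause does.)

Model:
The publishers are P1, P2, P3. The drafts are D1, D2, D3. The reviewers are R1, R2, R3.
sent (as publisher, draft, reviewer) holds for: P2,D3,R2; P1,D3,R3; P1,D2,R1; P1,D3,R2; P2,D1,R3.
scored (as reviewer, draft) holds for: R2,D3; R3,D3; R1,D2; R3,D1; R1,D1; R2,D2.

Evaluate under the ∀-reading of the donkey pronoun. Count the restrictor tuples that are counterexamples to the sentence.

0

"her" takes "a reviewer" as antecedent and "it" takes "a draft"; both are donkey pronouns co-varying with the restrictor.
Strong reading: for every (p,d,r) with sent(p,d,r), scored(r,d).
Restrictor triples: (P1,D2,R1)→scored(R1,D2) ✓  (P1,D3,R2)→scored(R2,D3) ✓  (P1,D3,R3)→scored(R3,D3) ✓  (P2,D1,R3)→scored(R3,D1) ✓  (P2,D3,R2)→scored(R2,D3) ✓
Counterexamples (restrictor triples failing the scope): 0.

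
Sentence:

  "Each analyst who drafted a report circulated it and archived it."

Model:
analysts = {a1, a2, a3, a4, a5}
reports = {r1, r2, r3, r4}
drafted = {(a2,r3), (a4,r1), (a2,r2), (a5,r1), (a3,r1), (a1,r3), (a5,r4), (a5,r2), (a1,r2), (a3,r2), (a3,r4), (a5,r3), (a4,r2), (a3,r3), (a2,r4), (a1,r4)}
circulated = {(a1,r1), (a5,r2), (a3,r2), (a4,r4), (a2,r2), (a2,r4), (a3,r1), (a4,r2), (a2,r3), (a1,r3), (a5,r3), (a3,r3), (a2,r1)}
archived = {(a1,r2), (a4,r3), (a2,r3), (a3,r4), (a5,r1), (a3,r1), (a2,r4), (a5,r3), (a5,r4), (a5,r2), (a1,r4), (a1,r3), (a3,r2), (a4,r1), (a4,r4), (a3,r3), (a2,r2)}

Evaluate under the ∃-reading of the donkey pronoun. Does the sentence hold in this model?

False

"it" takes "a report" as antecedent — a donkey pronoun bound across the clause boundary.
Weak reading: every analyst a with some drafted-report has at least one drafted-report r such that circulated(a,r) ∧ archived(a,r).
Per analyst: a1:✓  a2:✓  a3:✓  a4:✗  a5:✓
a4 has no witness among its drafted-reports.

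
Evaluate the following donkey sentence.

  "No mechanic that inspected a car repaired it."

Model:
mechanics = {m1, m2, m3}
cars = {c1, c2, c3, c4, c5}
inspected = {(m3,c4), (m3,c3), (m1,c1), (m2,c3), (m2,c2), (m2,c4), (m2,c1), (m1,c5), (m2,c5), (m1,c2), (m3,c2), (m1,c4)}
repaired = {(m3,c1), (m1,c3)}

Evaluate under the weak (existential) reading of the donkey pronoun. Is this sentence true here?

"it" takes "a car" as antecedent — a donkey pronoun bound across the clause boundary.
Truth condition: for no (m,c) with inspected(m,c) does repaired(m,c) hold.
Restrictor pairs — does the scope hold? (m1,c1):fails  (m1,c2):fails  (m1,c4):fails  (m1,c5):fails  (m2,c1):fails  (m2,c2):fails  (m2,c3):fails  (m2,c4):fails  (m2,c5):fails  (m3,c2):fails  (m3,c3):fails  (m3,c4):fails
Scope holds for no restrictor pair, so the sentence is true.

True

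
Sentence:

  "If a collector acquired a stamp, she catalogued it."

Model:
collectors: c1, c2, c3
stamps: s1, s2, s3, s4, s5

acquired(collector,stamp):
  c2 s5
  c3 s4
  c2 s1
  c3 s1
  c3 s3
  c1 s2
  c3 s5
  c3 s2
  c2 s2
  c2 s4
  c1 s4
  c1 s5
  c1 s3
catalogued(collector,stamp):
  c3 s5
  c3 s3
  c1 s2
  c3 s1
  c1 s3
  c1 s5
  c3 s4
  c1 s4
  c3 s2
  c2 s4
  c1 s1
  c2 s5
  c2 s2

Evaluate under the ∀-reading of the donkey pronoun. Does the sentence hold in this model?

"it" takes "a stamp" as antecedent — a donkey pronoun bound across the clause boundary.
Strong reading: for every (c,s) with acquired(c,s), catalogued(c,s).
Restrictor pairs: (c1,s2) ✓  (c1,s3) ✓  (c1,s4) ✓  (c1,s5) ✓  (c2,s1) ✗  (c2,s2) ✓  (c2,s4) ✓  (c2,s5) ✓  (c3,s1) ✓  (c3,s2) ✓  (c3,s3) ✓  (c3,s4) ✓  (c3,s5) ✓
Counterexample: (c2,s1) is in acquired but fails the scope.

False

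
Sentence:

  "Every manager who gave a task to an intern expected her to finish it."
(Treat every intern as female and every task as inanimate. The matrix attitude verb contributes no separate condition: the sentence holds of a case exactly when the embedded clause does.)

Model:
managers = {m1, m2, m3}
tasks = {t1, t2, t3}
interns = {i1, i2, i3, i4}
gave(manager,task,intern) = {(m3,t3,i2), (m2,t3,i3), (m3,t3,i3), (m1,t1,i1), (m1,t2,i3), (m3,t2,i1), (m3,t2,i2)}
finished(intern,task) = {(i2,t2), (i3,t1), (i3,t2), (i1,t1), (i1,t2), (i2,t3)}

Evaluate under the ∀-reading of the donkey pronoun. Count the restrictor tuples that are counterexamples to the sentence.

"her" takes "an intern" as antecedent and "it" takes "a task"; both are donkey pronouns co-varying with the restrictor.
Strong reading: for every (m,t,i) with gave(m,t,i), finished(i,t).
Restrictor triples: (m1,t1,i1)→finished(i1,t1) ✓  (m1,t2,i3)→finished(i3,t2) ✓  (m2,t3,i3)→finished(i3,t3) ✗  (m3,t2,i1)→finished(i1,t2) ✓  (m3,t2,i2)→finished(i2,t2) ✓  (m3,t3,i2)→finished(i2,t3) ✓  (m3,t3,i3)→finished(i3,t3) ✗
Counterexamples (restrictor triples failing the scope): 2.

2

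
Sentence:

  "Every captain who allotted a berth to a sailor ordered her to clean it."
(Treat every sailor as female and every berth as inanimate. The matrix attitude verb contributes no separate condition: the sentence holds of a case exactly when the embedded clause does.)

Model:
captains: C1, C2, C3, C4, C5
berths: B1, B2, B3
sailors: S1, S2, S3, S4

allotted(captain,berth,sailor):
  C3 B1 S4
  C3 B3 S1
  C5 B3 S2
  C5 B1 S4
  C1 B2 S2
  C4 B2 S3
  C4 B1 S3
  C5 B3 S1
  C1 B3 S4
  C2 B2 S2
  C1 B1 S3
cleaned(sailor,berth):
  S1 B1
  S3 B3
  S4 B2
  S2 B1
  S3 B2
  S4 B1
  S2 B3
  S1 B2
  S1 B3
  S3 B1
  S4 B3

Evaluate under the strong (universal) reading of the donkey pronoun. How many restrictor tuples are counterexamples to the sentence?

"her" takes "a sailor" as antecedent and "it" takes "a berth"; both are donkey pronouns co-varying with the restrictor.
Strong reading: for every (c,b,s) with allotted(c,b,s), cleaned(s,b).
Restrictor triples: (C1,B1,S3)→cleaned(S3,B1) ✓  (C1,B2,S2)→cleaned(S2,B2) ✗  (C1,B3,S4)→cleaned(S4,B3) ✓  (C2,B2,S2)→cleaned(S2,B2) ✗  (C3,B1,S4)→cleaned(S4,B1) ✓  (C3,B3,S1)→cleaned(S1,B3) ✓  (C4,B1,S3)→cleaned(S3,B1) ✓  (C4,B2,S3)→cleaned(S3,B2) ✓  (C5,B1,S4)→cleaned(S4,B1) ✓  (C5,B3,S1)→cleaned(S1,B3) ✓  (C5,B3,S2)→cleaned(S2,B3) ✓
Counterexamples (restrictor triples failing the scope): 2.

2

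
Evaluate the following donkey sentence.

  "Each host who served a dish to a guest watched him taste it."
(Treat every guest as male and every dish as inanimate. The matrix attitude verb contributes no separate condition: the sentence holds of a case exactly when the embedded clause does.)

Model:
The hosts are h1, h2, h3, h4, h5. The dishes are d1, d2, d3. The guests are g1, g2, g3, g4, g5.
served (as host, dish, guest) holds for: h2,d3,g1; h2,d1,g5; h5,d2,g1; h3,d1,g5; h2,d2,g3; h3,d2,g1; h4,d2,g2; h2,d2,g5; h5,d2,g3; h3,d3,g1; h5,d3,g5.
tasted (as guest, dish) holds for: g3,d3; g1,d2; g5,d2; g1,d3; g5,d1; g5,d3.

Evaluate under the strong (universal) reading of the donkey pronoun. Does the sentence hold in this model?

False

"him" takes "a guest" as antecedent and "it" takes "a dish"; both are donkey pronouns co-varying with the restrictor.
Strong reading: for every (h,d,g) with served(h,d,g), tasted(g,d).
Restrictor triples: (h2,d1,g5)→tasted(g5,d1) ✓  (h2,d2,g3)→tasted(g3,d2) ✗  (h2,d2,g5)→tasted(g5,d2) ✓  (h2,d3,g1)→tasted(g1,d3) ✓  (h3,d1,g5)→tasted(g5,d1) ✓  (h3,d2,g1)→tasted(g1,d2) ✓  (h3,d3,g1)→tasted(g1,d3) ✓  (h4,d2,g2)→tasted(g2,d2) ✗  (h5,d2,g1)→tasted(g1,d2) ✓  (h5,d2,g3)→tasted(g3,d2) ✗  (h5,d3,g5)→tasted(g5,d3) ✓
Counterexample: (h2,d2,g3) — tasted(g3,d2) does not hold.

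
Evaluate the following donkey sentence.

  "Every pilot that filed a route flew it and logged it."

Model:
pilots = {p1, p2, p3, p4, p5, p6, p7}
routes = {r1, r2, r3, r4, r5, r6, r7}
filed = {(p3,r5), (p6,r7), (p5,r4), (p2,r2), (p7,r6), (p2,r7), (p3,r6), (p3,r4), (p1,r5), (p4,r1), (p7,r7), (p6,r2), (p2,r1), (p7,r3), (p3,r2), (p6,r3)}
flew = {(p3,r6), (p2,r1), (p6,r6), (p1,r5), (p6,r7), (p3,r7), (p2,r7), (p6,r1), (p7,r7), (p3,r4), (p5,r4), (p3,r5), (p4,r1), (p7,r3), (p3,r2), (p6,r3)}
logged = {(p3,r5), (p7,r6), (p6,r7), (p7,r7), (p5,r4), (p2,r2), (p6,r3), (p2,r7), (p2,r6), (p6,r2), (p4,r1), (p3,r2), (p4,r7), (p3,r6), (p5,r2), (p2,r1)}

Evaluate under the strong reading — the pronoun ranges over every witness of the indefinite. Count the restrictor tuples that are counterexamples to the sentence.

6

"it" takes "a route" as antecedent — a donkey pronoun bound across the clause boundary.
Strong reading: for every (p,r) with filed(p,r), flew(p,r) ∧ logged(p,r).
Restrictor pairs: (p1,r5) ✗  (p2,r1) ✓  (p2,r2) ✗  (p2,r7) ✓  (p3,r2) ✓  (p3,r4) ✗  (p3,r5) ✓  (p3,r6) ✓  (p4,r1) ✓  (p5,r4) ✓  (p6,r2) ✗  (p6,r3) ✓  (p6,r7) ✓  (p7,r3) ✗  (p7,r6) ✗  (p7,r7) ✓
Counterexamples (restrictor pairs failing the scope): 6.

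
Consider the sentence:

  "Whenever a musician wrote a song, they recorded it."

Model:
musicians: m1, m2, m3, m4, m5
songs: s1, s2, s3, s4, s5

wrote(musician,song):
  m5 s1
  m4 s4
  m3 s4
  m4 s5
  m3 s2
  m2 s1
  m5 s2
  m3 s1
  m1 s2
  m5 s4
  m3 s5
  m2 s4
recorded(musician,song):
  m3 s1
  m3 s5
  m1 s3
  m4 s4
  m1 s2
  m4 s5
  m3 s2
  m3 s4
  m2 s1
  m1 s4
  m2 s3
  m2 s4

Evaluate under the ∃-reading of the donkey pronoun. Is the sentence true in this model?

"it" takes "a song" as antecedent — a donkey pronoun bound across the clause boundary.
Weak reading: every musician m with some wrote-song has at least one wrote-song s such that recorded(m,s).
Per musician: m1:✓  m2:✓  m3:✓  m4:✓  m5:✗
m5 has no witness among its wrote-songs.

False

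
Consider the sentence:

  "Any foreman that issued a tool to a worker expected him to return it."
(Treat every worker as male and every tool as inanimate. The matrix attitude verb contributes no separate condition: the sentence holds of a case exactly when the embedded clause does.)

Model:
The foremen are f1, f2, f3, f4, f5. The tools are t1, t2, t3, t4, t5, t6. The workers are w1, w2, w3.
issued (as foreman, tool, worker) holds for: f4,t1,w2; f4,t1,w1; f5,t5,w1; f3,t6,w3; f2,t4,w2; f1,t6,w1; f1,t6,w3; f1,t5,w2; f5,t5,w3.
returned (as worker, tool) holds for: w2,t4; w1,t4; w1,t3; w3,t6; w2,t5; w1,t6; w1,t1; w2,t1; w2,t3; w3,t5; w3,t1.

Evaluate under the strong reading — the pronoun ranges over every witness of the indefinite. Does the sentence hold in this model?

"him" takes "a worker" as antecedent and "it" takes "a tool"; both are donkey pronouns co-varying with the restrictor.
Strong reading: for every (f,t,w) with issued(f,t,w), returned(w,t).
Restrictor triples: (f1,t5,w2)→returned(w2,t5) ✓  (f1,t6,w1)→returned(w1,t6) ✓  (f1,t6,w3)→returned(w3,t6) ✓  (f2,t4,w2)→returned(w2,t4) ✓  (f3,t6,w3)→returned(w3,t6) ✓  (f4,t1,w1)→returned(w1,t1) ✓  (f4,t1,w2)→returned(w2,t1) ✓  (f5,t5,w1)→returned(w1,t5) ✗  (f5,t5,w3)→returned(w3,t5) ✓
Counterexample: (f5,t5,w1) — returned(w1,t5) does not hold.

False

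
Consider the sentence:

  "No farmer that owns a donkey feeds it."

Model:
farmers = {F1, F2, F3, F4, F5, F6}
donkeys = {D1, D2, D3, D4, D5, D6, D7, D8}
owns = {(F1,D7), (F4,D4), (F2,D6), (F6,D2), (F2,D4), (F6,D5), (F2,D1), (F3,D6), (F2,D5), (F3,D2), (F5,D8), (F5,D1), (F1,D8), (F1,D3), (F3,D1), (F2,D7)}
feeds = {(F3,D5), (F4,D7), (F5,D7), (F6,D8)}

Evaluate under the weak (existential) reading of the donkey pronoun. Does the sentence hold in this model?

"it" takes "a donkey" as antecedent — a donkey pronoun bound across the clause boundary.
Truth condition: for no (f,d) with owns(f,d) does feeds(f,d) hold.
Restrictor pairs — does the scope hold? (F1,D3):fails  (F1,D7):fails  (F1,D8):fails  (F2,D1):fails  (F2,D4):fails  (F2,D5):fails  (F2,D6):fails  (F2,D7):fails  (F3,D1):fails  (F3,D2):fails  (F3,D6):fails  (F4,D4):fails  (F5,D1):fails  (F5,D8):fails  (F6,D2):fails  (F6,D5):fails
Scope holds for no restrictor pair, so the sentence is true.

True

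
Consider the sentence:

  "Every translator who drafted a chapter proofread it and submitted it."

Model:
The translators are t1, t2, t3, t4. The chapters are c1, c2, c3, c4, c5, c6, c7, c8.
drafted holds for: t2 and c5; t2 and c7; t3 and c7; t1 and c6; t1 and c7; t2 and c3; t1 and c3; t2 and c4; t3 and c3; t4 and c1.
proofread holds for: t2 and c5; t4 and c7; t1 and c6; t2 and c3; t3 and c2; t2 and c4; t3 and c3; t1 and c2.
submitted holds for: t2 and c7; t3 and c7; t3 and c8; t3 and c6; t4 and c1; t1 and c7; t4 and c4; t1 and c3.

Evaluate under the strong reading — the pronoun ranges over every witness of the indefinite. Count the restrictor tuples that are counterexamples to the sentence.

"it" takes "a chapter" as antecedent — a donkey pronoun bound across the clause boundary.
Strong reading: for every (t,c) with drafted(t,c), proofread(t,c) ∧ submitted(t,c).
Restrictor pairs: (t1,c3) ✗  (t1,c6) ✗  (t1,c7) ✗  (t2,c3) ✗  (t2,c4) ✗  (t2,c5) ✗  (t2,c7) ✗  (t3,c3) ✗  (t3,c7) ✗  (t4,c1) ✗
Counterexamples (restrictor pairs failing the scope): 10.

10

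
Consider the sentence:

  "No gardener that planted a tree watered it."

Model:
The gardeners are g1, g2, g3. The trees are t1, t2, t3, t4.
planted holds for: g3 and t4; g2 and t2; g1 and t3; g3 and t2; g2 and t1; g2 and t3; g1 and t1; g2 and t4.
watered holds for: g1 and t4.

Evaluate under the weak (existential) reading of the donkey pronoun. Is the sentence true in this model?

True

"it" takes "a tree" as antecedent — a donkey pronoun bound across the clause boundary.
Truth condition: for no (g,t) with planted(g,t) does watered(g,t) hold.
Restrictor pairs — does the scope hold? (g1,t1):fails  (g1,t3):fails  (g2,t1):fails  (g2,t2):fails  (g2,t3):fails  (g2,t4):fails  (g3,t2):fails  (g3,t4):fails
Scope holds for no restrictor pair, so the sentence is true.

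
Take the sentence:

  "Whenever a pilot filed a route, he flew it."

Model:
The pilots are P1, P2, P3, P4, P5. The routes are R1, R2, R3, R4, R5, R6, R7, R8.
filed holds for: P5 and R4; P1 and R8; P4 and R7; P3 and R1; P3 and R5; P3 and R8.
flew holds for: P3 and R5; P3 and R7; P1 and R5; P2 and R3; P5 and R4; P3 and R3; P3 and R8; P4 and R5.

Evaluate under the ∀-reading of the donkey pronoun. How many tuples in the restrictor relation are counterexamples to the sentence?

"it" takes "a route" as antecedent — a donkey pronoun bound across the clause boundary.
Strong reading: for every (p,r) with filed(p,r), flew(p,r).
Restrictor pairs: (P1,R8) ✗  (P3,R1) ✗  (P3,R5) ✓  (P3,R8) ✓  (P4,R7) ✗  (P5,R4) ✓
Counterexamples (restrictor pairs failing the scope): 3.

3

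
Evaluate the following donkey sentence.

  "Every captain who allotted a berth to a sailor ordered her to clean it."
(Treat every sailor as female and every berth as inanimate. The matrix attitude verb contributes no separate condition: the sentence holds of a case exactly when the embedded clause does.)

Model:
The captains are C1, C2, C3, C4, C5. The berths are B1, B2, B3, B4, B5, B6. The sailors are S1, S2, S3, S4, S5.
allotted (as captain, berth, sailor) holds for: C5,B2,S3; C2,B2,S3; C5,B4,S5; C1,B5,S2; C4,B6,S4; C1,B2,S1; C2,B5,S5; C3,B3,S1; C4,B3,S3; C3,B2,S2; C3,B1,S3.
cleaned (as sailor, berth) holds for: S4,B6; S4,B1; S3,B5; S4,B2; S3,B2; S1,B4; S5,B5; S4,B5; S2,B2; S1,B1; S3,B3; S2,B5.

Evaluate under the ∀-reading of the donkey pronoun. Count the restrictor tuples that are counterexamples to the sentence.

"her" takes "a sailor" as antecedent and "it" takes "a berth"; both are donkey pronouns co-varying with the restrictor.
Strong reading: for every (c,b,s) with allotted(c,b,s), cleaned(s,b).
Restrictor triples: (C1,B2,S1)→cleaned(S1,B2) ✗  (C1,B5,S2)→cleaned(S2,B5) ✓  (C2,B2,S3)→cleaned(S3,B2) ✓  (C2,B5,S5)→cleaned(S5,B5) ✓  (C3,B1,S3)→cleaned(S3,B1) ✗  (C3,B2,S2)→cleaned(S2,B2) ✓  (C3,B3,S1)→cleaned(S1,B3) ✗  (C4,B3,S3)→cleaned(S3,B3) ✓  (C4,B6,S4)→cleaned(S4,B6) ✓  (C5,B2,S3)→cleaned(S3,B2) ✓  (C5,B4,S5)→cleaned(S5,B4) ✗
Counterexamples (restrictor triples failing the scope): 4.

4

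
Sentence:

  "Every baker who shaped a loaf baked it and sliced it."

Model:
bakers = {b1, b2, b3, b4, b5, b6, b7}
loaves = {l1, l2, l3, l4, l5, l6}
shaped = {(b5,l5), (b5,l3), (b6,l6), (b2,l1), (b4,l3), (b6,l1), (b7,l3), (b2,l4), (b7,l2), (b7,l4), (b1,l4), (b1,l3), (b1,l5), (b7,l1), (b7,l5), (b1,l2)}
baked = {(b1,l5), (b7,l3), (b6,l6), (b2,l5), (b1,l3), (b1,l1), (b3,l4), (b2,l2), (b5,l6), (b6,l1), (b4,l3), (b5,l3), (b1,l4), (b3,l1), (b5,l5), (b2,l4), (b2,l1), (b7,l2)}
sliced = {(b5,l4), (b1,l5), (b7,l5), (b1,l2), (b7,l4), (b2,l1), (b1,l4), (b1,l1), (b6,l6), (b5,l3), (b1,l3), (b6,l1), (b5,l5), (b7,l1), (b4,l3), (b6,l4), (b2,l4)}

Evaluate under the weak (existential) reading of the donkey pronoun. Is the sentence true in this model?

False

"it" takes "a loaf" as antecedent — a donkey pronoun bound across the clause boundary.
Weak reading: every baker b with some shaped-loaf has at least one shaped-loaf l such that baked(b,l) ∧ sliced(b,l).
Per baker: b1:✓  b2:✓  b4:✓  b5:✓  b6:✓  b7:✗
b7 has no witness among its shaped-loaves.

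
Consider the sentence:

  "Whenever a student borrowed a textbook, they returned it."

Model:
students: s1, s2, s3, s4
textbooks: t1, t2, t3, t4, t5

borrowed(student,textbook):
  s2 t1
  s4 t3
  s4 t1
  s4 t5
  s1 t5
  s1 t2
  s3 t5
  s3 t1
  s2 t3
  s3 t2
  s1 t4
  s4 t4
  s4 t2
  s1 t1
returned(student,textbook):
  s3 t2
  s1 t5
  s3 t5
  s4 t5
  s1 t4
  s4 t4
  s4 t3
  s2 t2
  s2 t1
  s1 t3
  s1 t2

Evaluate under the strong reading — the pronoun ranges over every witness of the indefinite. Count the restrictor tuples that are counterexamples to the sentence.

5

"it" takes "a textbook" as antecedent — a donkey pronoun bound across the clause boundary.
Strong reading: for every (s,t) with borrowed(s,t), returned(s,t).
Restrictor pairs: (s1,t1) ✗  (s1,t2) ✓  (s1,t4) ✓  (s1,t5) ✓  (s2,t1) ✓  (s2,t3) ✗  (s3,t1) ✗  (s3,t2) ✓  (s3,t5) ✓  (s4,t1) ✗  (s4,t2) ✗  (s4,t3) ✓  (s4,t4) ✓  (s4,t5) ✓
Counterexamples (restrictor pairs failing the scope): 5.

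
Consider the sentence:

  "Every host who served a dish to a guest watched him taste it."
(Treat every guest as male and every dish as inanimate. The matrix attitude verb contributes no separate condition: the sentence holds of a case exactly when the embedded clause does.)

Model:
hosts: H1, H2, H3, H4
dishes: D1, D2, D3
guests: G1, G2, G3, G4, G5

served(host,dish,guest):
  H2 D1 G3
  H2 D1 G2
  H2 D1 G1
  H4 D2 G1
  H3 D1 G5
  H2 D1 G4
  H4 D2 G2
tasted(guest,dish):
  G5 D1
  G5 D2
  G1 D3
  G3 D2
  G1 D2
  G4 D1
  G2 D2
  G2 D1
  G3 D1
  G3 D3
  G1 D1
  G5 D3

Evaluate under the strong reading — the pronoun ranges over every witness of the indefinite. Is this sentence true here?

"him" takes "a guest" as antecedent and "it" takes "a dish"; both are donkey pronouns co-varying with the restrictor.
Strong reading: for every (h,d,g) with served(h,d,g), tasted(g,d).
Restrictor triples: (H2,D1,G1)→tasted(G1,D1) ✓  (H2,D1,G2)→tasted(G2,D1) ✓  (H2,D1,G3)→tasted(G3,D1) ✓  (H2,D1,G4)→tasted(G4,D1) ✓  (H3,D1,G5)→tasted(G5,D1) ✓  (H4,D2,G1)→tasted(G1,D2) ✓  (H4,D2,G2)→tasted(G2,D2) ✓
Every restrictor triple satisfies the scope.

True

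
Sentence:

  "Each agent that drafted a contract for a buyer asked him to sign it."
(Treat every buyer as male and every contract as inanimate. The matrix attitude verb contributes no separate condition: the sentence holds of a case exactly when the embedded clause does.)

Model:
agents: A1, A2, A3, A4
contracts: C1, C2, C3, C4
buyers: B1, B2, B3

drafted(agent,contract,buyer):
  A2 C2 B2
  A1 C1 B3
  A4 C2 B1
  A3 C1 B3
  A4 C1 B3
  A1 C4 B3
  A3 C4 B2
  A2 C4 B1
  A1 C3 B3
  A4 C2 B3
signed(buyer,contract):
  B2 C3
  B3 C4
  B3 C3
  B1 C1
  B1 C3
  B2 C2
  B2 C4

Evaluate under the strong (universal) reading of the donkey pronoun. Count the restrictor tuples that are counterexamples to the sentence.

6

"him" takes "a buyer" as antecedent and "it" takes "a contract"; both are donkey pronouns co-varying with the restrictor.
Strong reading: for every (a,c,b) with drafted(a,c,b), signed(b,c).
Restrictor triples: (A1,C1,B3)→signed(B3,C1) ✗  (A1,C3,B3)→signed(B3,C3) ✓  (A1,C4,B3)→signed(B3,C4) ✓  (A2,C2,B2)→signed(B2,C2) ✓  (A2,C4,B1)→signed(B1,C4) ✗  (A3,C1,B3)→signed(B3,C1) ✗  (A3,C4,B2)→signed(B2,C4) ✓  (A4,C1,B3)→signed(B3,C1) ✗  (A4,C2,B1)→signed(B1,C2) ✗  (A4,C2,B3)→signed(B3,C2) ✗
Counterexamples (restrictor triples failing the scope): 6.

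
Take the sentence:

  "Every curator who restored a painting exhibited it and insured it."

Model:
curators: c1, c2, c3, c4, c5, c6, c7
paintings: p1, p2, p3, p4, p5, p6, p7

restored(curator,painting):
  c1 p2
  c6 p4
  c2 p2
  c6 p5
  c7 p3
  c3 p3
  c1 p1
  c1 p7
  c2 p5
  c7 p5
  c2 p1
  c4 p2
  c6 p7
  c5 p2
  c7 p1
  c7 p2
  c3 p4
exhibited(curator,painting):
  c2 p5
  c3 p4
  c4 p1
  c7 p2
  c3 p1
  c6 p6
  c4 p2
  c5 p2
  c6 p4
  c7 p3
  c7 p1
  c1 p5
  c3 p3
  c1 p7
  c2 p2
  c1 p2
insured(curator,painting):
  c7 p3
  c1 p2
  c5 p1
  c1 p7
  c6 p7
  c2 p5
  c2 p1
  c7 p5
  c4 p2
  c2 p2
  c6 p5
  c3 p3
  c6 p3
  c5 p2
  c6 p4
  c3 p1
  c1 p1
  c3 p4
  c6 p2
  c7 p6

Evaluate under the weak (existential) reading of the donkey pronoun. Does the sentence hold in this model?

True

"it" takes "a painting" as antecedent — a donkey pronoun bound across the clause boundary.
Weak reading: every curator c with some restored-painting has at least one restored-painting p such that exhibited(c,p) ∧ insured(c,p).
Per curator: c1:✓  c2:✓  c3:✓  c4:✓  c5:✓  c6:✓  c7:✓
Every curator in the restrictor has a witness.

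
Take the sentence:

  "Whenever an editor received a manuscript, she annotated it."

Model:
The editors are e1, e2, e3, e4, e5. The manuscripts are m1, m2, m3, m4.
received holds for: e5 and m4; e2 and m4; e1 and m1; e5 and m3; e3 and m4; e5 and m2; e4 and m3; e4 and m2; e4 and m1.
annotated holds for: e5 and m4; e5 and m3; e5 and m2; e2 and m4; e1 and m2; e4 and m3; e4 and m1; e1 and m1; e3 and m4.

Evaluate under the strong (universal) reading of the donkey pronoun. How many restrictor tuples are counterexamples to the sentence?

"it" takes "a manuscript" as antecedent — a donkey pronoun bound across the clause boundary.
Strong reading: for every (e,m) with received(e,m), annotated(e,m).
Restrictor pairs: (e1,m1) ✓  (e2,m4) ✓  (e3,m4) ✓  (e4,m1) ✓  (e4,m2) ✗  (e4,m3) ✓  (e5,m2) ✓  (e5,m3) ✓  (e5,m4) ✓
Counterexamples (restrictor pairs failing the scope): 1.

1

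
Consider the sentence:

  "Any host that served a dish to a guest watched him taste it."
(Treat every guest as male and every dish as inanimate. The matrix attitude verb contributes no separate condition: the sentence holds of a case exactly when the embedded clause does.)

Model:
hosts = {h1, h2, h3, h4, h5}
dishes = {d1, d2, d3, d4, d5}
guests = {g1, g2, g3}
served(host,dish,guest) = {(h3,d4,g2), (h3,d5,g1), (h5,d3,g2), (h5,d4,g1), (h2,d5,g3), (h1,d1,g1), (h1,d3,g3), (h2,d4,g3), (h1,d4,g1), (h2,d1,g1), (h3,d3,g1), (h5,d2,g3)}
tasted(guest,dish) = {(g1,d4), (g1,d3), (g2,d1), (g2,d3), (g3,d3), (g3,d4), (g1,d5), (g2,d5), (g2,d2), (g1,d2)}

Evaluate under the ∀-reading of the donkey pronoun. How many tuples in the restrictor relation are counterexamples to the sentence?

"him" takes "a guest" as antecedent and "it" takes "a dish"; both are donkey pronouns co-varying with the restrictor.
Strong reading: for every (h,d,g) with served(h,d,g), tasted(g,d).
Restrictor triples: (h1,d1,g1)→tasted(g1,d1) ✗  (h1,d3,g3)→tasted(g3,d3) ✓  (h1,d4,g1)→tasted(g1,d4) ✓  (h2,d1,g1)→tasted(g1,d1) ✗  (h2,d4,g3)→tasted(g3,d4) ✓  (h2,d5,g3)→tasted(g3,d5) ✗  (h3,d3,g1)→tasted(g1,d3) ✓  (h3,d4,g2)→tasted(g2,d4) ✗  (h3,d5,g1)→tasted(g1,d5) ✓  (h5,d2,g3)→tasted(g3,d2) ✗  (h5,d3,g2)→tasted(g2,d3) ✓  (h5,d4,g1)→tasted(g1,d4) ✓
Counterexamples (restrictor triples failing the scope): 5.

5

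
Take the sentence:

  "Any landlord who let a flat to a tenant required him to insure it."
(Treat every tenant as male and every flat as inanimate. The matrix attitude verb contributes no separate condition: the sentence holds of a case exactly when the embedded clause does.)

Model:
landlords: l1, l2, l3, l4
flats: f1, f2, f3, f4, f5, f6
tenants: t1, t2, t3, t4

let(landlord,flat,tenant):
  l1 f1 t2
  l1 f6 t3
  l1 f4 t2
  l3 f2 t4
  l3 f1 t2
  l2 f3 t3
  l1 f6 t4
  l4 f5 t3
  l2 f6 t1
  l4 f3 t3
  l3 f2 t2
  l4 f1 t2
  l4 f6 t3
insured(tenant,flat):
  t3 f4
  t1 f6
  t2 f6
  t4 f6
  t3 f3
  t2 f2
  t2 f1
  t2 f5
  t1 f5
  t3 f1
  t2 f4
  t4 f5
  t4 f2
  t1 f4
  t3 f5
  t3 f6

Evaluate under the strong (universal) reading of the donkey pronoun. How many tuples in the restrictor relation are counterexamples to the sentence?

"him" takes "a tenant" as antecedent and "it" takes "a flat"; both are donkey pronouns co-varying with the restrictor.
Strong reading: for every (l,f,t) with let(l,f,t), insured(t,f).
Restrictor triples: (l1,f1,t2)→insured(t2,f1) ✓  (l1,f4,t2)→insured(t2,f4) ✓  (l1,f6,t3)→insured(t3,f6) ✓  (l1,f6,t4)→insured(t4,f6) ✓  (l2,f3,t3)→insured(t3,f3) ✓  (l2,f6,t1)→insured(t1,f6) ✓  (l3,f1,t2)→insured(t2,f1) ✓  (l3,f2,t2)→insured(t2,f2) ✓  (l3,f2,t4)→insured(t4,f2) ✓  (l4,f1,t2)→insured(t2,f1) ✓  (l4,f3,t3)→insured(t3,f3) ✓  (l4,f5,t3)→insured(t3,f5) ✓  (l4,f6,t3)→insured(t3,f6) ✓
Counterexamples (restrictor triples failing the scope): 0.

0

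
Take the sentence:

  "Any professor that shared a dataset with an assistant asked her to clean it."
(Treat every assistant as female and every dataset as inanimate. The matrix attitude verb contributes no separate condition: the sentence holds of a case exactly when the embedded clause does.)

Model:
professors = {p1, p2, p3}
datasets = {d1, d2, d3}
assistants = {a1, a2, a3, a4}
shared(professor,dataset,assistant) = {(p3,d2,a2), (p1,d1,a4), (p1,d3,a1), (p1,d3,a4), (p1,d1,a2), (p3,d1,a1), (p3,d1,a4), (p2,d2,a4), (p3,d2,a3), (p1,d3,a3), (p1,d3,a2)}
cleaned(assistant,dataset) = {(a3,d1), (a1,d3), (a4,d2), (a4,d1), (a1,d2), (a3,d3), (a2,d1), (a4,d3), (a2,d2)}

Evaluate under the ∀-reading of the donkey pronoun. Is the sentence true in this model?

"her" takes "an assistant" as antecedent and "it" takes "a dataset"; both are donkey pronouns co-varying with the restrictor.
Strong reading: for every (p,d,a) with shared(p,d,a), cleaned(a,d).
Restrictor triples: (p1,d1,a2)→cleaned(a2,d1) ✓  (p1,d1,a4)→cleaned(a4,d1) ✓  (p1,d3,a1)→cleaned(a1,d3) ✓  (p1,d3,a2)→cleaned(a2,d3) ✗  (p1,d3,a3)→cleaned(a3,d3) ✓  (p1,d3,a4)→cleaned(a4,d3) ✓  (p2,d2,a4)→cleaned(a4,d2) ✓  (p3,d1,a1)→cleaned(a1,d1) ✗  (p3,d1,a4)→cleaned(a4,d1) ✓  (p3,d2,a2)→cleaned(a2,d2) ✓  (p3,d2,a3)→cleaned(a3,d2) ✗
Counterexample: (p1,d3,a2) — cleaned(a2,d3) does not hold.

False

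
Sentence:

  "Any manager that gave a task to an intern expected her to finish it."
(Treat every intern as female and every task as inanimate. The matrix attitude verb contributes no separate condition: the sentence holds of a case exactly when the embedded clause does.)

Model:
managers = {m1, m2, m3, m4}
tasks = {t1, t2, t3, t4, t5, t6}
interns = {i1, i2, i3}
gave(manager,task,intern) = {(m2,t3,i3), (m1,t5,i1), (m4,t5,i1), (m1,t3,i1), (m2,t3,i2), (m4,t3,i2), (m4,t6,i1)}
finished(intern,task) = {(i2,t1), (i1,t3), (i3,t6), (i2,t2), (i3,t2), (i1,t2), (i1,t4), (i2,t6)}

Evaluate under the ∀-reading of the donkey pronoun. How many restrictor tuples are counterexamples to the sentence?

"her" takes "an intern" as antecedent and "it" takes "a task"; both are donkey pronouns co-varying with the restrictor.
Strong reading: for every (m,t,i) with gave(m,t,i), finished(i,t).
Restrictor triples: (m1,t3,i1)→finished(i1,t3) ✓  (m1,t5,i1)→finished(i1,t5) ✗  (m2,t3,i2)→finished(i2,t3) ✗  (m2,t3,i3)→finished(i3,t3) ✗  (m4,t3,i2)→finished(i2,t3) ✗  (m4,t5,i1)→finished(i1,t5) ✗  (m4,t6,i1)→finished(i1,t6) ✗
Counterexamples (restrictor triples failing the scope): 6.

6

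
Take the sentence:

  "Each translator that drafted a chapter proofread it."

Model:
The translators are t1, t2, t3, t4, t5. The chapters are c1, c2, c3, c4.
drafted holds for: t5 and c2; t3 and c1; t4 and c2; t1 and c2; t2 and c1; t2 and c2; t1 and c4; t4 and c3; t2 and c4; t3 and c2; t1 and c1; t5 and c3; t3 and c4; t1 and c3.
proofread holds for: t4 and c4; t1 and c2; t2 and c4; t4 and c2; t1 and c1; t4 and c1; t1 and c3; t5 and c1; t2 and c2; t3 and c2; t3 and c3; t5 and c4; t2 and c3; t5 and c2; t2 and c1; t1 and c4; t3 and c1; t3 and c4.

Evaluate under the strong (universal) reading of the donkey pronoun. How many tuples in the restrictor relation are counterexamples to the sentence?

"it" takes "a chapter" as antecedent — a donkey pronoun bound across the clause boundary.
Strong reading: for every (t,c) with drafted(t,c), proofread(t,c).
Restrictor pairs: (t1,c1) ✓  (t1,c2) ✓  (t1,c3) ✓  (t1,c4) ✓  (t2,c1) ✓  (t2,c2) ✓  (t2,c4) ✓  (t3,c1) ✓  (t3,c2) ✓  (t3,c4) ✓  (t4,c2) ✓  (t4,c3) ✗  (t5,c2) ✓  (t5,c3) ✗
Counterexamples (restrictor pairs failing the scope): 2.

2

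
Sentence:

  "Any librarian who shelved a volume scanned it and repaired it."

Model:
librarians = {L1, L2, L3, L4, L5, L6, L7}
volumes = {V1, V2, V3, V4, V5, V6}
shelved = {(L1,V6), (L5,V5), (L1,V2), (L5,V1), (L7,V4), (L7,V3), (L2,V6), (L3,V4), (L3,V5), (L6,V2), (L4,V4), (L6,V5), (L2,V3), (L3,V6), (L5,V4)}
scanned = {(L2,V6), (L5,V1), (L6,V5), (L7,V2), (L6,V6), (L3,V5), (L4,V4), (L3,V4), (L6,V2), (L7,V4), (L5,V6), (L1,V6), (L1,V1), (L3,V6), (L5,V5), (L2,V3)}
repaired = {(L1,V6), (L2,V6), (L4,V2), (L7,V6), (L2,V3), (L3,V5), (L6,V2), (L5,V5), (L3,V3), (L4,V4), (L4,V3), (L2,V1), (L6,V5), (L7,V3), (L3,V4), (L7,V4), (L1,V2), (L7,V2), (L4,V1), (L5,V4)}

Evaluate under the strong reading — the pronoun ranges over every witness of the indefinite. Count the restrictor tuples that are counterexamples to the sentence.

5

"it" takes "a volume" as antecedent — a donkey pronoun bound across the clause boundary.
Strong reading: for every (l,v) with shelved(l,v), scanned(l,v) ∧ repaired(l,v).
Restrictor pairs: (L1,V2) ✗  (L1,V6) ✓  (L2,V3) ✓  (L2,V6) ✓  (L3,V4) ✓  (L3,V5) ✓  (L3,V6) ✗  (L4,V4) ✓  (L5,V1) ✗  (L5,V4) ✗  (L5,V5) ✓  (L6,V2) ✓  (L6,V5) ✓  (L7,V3) ✗  (L7,V4) ✓
Counterexamples (restrictor pairs failing the scope): 5.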